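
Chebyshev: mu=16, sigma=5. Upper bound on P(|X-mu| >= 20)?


k = 20/5 = 4
Chebyshev: P(|X-mu| >= k*sigma) <= 1/k^2 = 1/4^2 = 1/16

1/16


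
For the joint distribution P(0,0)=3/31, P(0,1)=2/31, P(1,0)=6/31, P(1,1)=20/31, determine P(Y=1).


P(Y=1) = P(0,1)+P(1,1) = 2/31 + 20/31 = 22/31

22/31


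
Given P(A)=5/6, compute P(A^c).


P(A') = 1 - P(A) = 1 - 5/6 = 1/6

1/6


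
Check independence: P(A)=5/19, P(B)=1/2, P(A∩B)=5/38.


P(A)*P(B) = 5/19*1/2 = 5/38
P(A∩B) = 5/38, which equals P(A)P(B), so independent

Yes, A and B are independent


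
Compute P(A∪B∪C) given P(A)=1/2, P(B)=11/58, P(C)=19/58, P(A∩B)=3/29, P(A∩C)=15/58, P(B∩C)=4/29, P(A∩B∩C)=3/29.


P(A∪B∪C) = P(A)+P(B)+P(C) - P(AB)-P(AC)-P(BC) + P(ABC)
= 1/2+11/58+19/58 - 3/29-15/58-4/29 + 3/29
= 18/29

18/29


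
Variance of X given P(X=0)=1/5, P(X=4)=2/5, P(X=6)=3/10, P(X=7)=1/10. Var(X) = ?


E[X] = 41/10, E[X^2] = 221/10
Var(X) = E[X^2] - (E[X])^2 = 221/10 - (41/10)^2 = 529/100

529/100


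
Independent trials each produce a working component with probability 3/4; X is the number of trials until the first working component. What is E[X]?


For geometric (trials until first success), E[X] = 1/p = 1/(3/4) = 4/3

4/3


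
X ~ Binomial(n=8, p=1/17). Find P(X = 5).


P(X=5) = C(8,5) * p^5 * (1-p)^3
= 56 * 1/1419857 * 4096/4913
= 229376/6975757441

229376/6975757441


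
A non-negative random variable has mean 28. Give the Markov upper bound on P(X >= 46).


Markov: P(X >= a) <= E[X]/a
P(X >= 46) <= 28/46 = 14/23

14/23


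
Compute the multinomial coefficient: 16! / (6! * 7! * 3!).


16! = 20922789888000
Denominator: 6!=720 * 7!=5040 * 3!=6
Coefficient = 20922789888000 / 21772800 = 960960

960960


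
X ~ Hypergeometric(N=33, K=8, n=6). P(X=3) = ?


P(X=3) = C(8,3)*C(25,3) / C(33,6)
= 56*2300 / 1107568
= 128800/1107568 = 1150/9889

1150/9889


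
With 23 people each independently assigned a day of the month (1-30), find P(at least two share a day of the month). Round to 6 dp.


P(all different) = prod((30-i)/30 for i=0..22) = 0.000006
P(at least one match) = 1 - 0.000006 = 0.999994

0.999994


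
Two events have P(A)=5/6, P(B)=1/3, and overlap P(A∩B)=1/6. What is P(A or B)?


P(A∪B) = P(A) + P(B) - P(A∩B)
= 5/6 + 1/3 - 1/6 = 1

1


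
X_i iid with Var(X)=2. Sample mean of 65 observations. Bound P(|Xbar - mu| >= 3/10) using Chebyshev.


Var(Xbar) = Var(X)/n = 2/65
Chebyshev: P(|Xbar-mu| >= 3/10) <= Var(Xbar)/(3/10)^2 = (2/65)/(9/100) = 40/117

40/117


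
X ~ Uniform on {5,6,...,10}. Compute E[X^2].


E[X^2] = (1/6) * sum(x^2 for x=5..10)
= 355/6

355/6


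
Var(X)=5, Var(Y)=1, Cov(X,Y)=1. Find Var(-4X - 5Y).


Var(-4X - 5Y) = (-4)^2*Var(X) + (-5)^2*Var(Y) + 2*(-4)*(-5)*Cov(X,Y)
= 16*5 + 25*1 + 40*1
= 80 + 25 + 40 = 145

145


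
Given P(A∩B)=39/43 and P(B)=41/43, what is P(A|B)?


P(A|B) = P(A∩B)/P(B) = (39/43)/(41/43) = 39/41

39/41


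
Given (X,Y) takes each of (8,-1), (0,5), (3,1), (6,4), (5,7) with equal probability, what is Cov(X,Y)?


E[X]=22/5, E[Y]=16/5, E[XY]=54/5
Cov(X,Y) = E[XY] - E[X]E[Y] = 54/5 - 22/5*16/5 = -82/25

-82/25


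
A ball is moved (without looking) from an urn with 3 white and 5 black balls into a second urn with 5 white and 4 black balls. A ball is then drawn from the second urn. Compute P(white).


P(transfer white) = 3/8; P(transfer black) = 5/8
If white transferred: Urn II has 6 white of 10, so P(white|white moved) = 3/5
If black transferred: Urn II has 5 white of 10, so P(white|black moved) = 1/2
By total probability: P(white) = 3/8*3/5 + 5/8*1/2 = 43/80

43/80


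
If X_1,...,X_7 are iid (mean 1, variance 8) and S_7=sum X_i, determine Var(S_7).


By independence, Var(S_n) = n*Var(X_1) = 7*8 = 56

56


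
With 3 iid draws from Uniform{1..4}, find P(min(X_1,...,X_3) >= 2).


P(min >= 2) = P(all X_i >= 2) = (P(X_1 >= 2))^3
= (3/4)^3 = 27/64

27/64


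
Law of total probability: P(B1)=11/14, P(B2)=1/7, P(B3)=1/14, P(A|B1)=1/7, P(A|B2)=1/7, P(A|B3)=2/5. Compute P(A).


P(A) = P(A|B1)P(B1) + P(A|B2)P(B2) + P(A|B3)P(B3)
= 1/7*11/14 + 1/7*1/7 + 2/5*1/14
= 11/98 + 1/49 + 1/35 = 79/490

79/490


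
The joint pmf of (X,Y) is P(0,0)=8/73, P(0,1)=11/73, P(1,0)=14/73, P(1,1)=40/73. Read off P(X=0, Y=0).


Read from table: P(X=0, Y=0) = 8/73

8/73


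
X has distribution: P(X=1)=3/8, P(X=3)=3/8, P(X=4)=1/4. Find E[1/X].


E[1/X] = sum(g(x)*P(x))
= 1*3/8 + 1/3*3/8 + 1/4*1/4
= 9/16

9/16


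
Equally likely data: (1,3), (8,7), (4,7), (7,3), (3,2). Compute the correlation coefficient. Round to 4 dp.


Cov(X,Y) = 2.5600, Var(X) = 6.6400, Var(Y) = 4.6400
rho = Cov/(sqrt(VarX)*sqrt(VarY)) = 0.4612

0.4612


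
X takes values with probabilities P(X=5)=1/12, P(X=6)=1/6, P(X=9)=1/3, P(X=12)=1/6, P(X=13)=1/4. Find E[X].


E[X] = sum(x * P(x))
= 5*1/12 + 6*1/6 + 9*1/3 + 12*1/6 + 13*1/4
= 29/3

29/3


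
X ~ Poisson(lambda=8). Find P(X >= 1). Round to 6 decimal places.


P(X>=1) = 1 - P(X<=0) = 1 - (e^(-8)*8^0/0!)
≈ 1 - 0.0003354626 = 0.9996645374
≈ 0.999665

0.999665


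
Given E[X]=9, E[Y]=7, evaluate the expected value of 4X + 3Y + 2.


E[4X + 3Y + 2] = 4*E[X] + 3*E[Y] + 2
= (4)*(9) + (3)*(7) + (2)
= 36 + 21 + 2 = 59

59


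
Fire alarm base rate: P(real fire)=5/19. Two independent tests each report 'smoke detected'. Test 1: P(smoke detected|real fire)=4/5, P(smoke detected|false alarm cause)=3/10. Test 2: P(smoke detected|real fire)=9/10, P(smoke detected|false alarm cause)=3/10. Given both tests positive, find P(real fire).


After test 1: P(+) = 4/5*5/19 + 3/10*14/19 = 41/95
P(B|+) = (4/19)/(41/95) = 20/41
After test 2 (use post1 as new prior): P(+) = 9/10*20/41 + 3/10*21/41 = 243/410
P(B|+,+) = (18/41)/(243/410) = 20/27

20/27


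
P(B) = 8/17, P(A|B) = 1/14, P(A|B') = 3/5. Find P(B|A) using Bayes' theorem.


P(A) = P(A|B)P(B) + P(A|B')P(B') = 1/14*8/17 + 3/5*9/17 = 209/595
P(B|A) = P(A|B)P(B)/P(A) = (4/119)/(209/595) = 20/209

20/209


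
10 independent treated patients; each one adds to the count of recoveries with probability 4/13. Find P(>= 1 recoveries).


P(at least one) = 1 - P(none)
P(none) = (1 - 4/13)^10 = (9/13)^10 = 3486784401/137858491849
P(at least one) = 1 - 3486784401/137858491849 = 134371707448/137858491849

134371707448/137858491849


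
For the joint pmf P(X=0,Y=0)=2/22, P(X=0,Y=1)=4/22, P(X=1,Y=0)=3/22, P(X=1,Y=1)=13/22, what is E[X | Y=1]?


P(Y=1) = 17/22
E[X|Y=1] = (0*4 + 1*13)/17 = 13/17

13/17


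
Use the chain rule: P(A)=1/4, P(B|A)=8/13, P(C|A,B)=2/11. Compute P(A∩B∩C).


P(A∩B∩C) = P(A) * P(B|A) * P(C|A∩B)
= 1/4 * 8/13 * 2/11
= 2/13 * 2/11 = 4/143

4/143


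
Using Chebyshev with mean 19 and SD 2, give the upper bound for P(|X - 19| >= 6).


k = 6/2 = 3
Chebyshev: P(|X-mu| >= k*sigma) <= 1/k^2 = 1/3^2 = 1/9

1/9


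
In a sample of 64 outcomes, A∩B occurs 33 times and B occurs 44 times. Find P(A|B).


P(A|B) = P(A∩B)/P(B) = (33/64)/(44/64) = 33/44 = 3/4

3/4


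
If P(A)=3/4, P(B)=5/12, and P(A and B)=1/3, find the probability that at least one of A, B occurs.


P(A∪B) = P(A) + P(B) - P(A∩B)
= 3/4 + 5/12 - 1/3 = 5/6

5/6


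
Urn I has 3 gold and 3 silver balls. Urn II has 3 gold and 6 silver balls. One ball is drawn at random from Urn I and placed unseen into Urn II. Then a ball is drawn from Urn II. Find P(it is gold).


P(transfer gold) = 3/6 = 1/2; P(transfer silver) = 1/2
If gold transferred: Urn II has 4 gold of 10, so P(gold|gold moved) = 2/5
If silver transferred: Urn II has 3 gold of 10, so P(gold|silver moved) = 3/10
By total probability: P(gold) = 1/2*2/5 + 1/2*3/10 = 7/20

7/20


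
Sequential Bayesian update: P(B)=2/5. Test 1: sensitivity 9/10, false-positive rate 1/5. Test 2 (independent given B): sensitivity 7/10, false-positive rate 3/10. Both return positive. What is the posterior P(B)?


After test 1: P(+) = 9/10*2/5 + 1/5*3/5 = 12/25
P(B|+) = (9/25)/(12/25) = 3/4
After test 2 (use post1 as new prior): P(+) = 7/10*3/4 + 3/10*1/4 = 3/5
P(B|+,+) = (21/40)/(3/5) = 7/8

7/8


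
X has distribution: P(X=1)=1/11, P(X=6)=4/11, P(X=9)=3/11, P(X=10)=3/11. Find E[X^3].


E[X^3] = sum(g(x)*P(x))
= 1*1/11 + 216*4/11 + 729*3/11 + 1000*3/11
= 6052/11

6052/11


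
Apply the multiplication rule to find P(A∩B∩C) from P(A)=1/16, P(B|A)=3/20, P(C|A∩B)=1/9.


P(A∩B∩C) = P(A) * P(B|A) * P(C|A∩B)
= 1/16 * 3/20 * 1/9
= 3/320 * 1/9 = 1/960

1/960


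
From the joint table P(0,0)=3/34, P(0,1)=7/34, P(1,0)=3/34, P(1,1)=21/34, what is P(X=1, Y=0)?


Read from table: P(X=1, Y=0) = 3/34

3/34


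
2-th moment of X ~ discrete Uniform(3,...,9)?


E[X^2] = (1/7) * sum(x^2 for x=3..9)
= 280/7 = 40

40


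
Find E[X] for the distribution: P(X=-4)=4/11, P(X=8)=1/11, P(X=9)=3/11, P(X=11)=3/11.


E[X] = sum(x * P(x))
= -4*4/11 + 8*1/11 + 9*3/11 + 11*3/11
= 52/11

52/11


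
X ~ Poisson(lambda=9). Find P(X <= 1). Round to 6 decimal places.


P(X<=1) = e^(-9)*9^0/0! + e^(-9)*9^1/1!
≈ 0.0001234098 + 0.0011106882
= 0.0012340980
≈ 0.001234

0.001234


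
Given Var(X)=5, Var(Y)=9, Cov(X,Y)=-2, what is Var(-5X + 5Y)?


Var(-5X + 5Y) = (-5)^2*Var(X) + 5^2*Var(Y) + 2*(-5)*5*Cov(X,Y)
= 25*5 + 25*9 - 50*(-2)
= 125 + 225 + 100 = 450

450


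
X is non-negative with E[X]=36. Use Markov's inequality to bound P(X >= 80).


Markov: P(X >= a) <= E[X]/a
P(X >= 80) <= 36/80 = 9/20

9/20


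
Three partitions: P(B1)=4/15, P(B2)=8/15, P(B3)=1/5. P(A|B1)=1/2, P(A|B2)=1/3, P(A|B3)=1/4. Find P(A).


P(A) = P(A|B1)P(B1) + P(A|B2)P(B2) + P(A|B3)P(B3)
= 1/2*4/15 + 1/3*8/15 + 1/4*1/5
= 2/15 + 8/45 + 1/20 = 13/36

13/36


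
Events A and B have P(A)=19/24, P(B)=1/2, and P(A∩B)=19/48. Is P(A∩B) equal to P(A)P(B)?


P(A)*P(B) = 19/24*1/2 = 19/48
P(A∩B) = 19/48, which equals P(A)P(B), so independent

Yes, A and B are independent


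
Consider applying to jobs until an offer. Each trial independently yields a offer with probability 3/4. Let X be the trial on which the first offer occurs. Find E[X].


For geometric (trials until first success), E[X] = 1/p = 1/(3/4) = 4/3

4/3


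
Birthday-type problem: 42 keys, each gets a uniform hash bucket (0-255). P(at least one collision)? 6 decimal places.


P(all different) = prod((256-i)/256 for i=0..41) = 0.028400
P(at least one match) = 1 - 0.028400 = 0.971600

0.971600


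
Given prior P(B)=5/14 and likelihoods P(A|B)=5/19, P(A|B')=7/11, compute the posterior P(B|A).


P(A) = P(A|B)P(B) + P(A|B')P(B') = 5/19*5/14 + 7/11*9/14 = 736/1463
P(B|A) = P(A|B)P(B)/P(A) = (25/266)/(736/1463) = 275/1472

275/1472


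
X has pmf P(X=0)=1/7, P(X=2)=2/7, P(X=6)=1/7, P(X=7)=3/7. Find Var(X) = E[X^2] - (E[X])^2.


E[X] = 31/7, E[X^2] = 191/7
Var(X) = E[X^2] - (E[X])^2 = 191/7 - (31/7)^2 = 376/49

376/49


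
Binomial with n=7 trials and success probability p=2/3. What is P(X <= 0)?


P(X<=0) = P(X=0)
= 1/2187
= 1/2187

1/2187


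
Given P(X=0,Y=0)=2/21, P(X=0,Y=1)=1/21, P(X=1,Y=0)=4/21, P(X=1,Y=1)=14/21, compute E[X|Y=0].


P(Y=0) = 6/21
E[X|Y=0] = (0*2 + 1*4)/6 = 4/6 = 2/3

2/3


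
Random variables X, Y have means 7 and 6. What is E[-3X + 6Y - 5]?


E[-3X + 6Y - 5] = -3*E[X] + 6*E[Y] - 5
= (-3)*(7) + (6)*(6) + (-5)
= -21 + 36 - 5 = 10

10


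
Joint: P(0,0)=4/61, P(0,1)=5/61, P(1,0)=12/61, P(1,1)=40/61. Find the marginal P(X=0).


P(X=0) = P(0,0)+P(0,1) = 4/61 + 5/61 = 9/61

9/61


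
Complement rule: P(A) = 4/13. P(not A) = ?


P(A') = 1 - P(A) = 1 - 4/13 = 9/13

9/13


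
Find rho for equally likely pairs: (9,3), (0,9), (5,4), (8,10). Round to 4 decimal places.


Cov(X,Y) = -4.0000, Var(X) = 12.2500, Var(Y) = 9.2500
rho = Cov/(sqrt(VarX)*sqrt(VarY)) = -0.3758

-0.3758


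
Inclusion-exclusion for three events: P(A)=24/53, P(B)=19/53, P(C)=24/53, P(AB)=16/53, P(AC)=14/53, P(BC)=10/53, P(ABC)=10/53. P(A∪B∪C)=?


P(A∪B∪C) = P(A)+P(B)+P(C) - P(AB)-P(AC)-P(BC) + P(ABC)
= 24/53+19/53+24/53 - 16/53-14/53-10/53 + 10/53
= 37/53

37/53


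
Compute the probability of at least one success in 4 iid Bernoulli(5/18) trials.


P(at least one) = 1 - P(none)
P(none) = (1 - 5/18)^4 = (13/18)^4 = 28561/104976
P(at least one) = 1 - 28561/104976 = 76415/104976

76415/104976


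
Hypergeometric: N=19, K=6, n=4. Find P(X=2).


P(X=2) = C(6,2)*C(13,2) / C(19,4)
= 15*78 / 3876
= 1170/3876 = 195/646

195/646


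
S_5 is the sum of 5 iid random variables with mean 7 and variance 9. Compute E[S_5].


E[S_n] = n*E[X_1] = 5*7 = 35

35


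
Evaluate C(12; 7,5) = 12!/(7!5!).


12! = 479001600
Denominator: 7!=5040 * 5!=120
Coefficient = 479001600 / 604800 = 792

792


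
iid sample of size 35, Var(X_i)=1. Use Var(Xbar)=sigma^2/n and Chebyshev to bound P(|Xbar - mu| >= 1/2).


Var(Xbar) = Var(X)/n = 1/35
Chebyshev: P(|Xbar-mu| >= 1/2) <= Var(Xbar)/(1/2)^2 = (1/35)/(1/4) = 4/35

4/35


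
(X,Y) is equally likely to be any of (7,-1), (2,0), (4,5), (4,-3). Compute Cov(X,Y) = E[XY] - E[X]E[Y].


E[X]=17/4, E[Y]=1/4, E[XY]=1/4
Cov(X,Y) = E[XY] - E[X]E[Y] = 1/4 - 17/4*1/4 = -13/16

-13/16


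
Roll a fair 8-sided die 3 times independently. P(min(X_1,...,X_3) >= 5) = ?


P(min >= 5) = P(all X_i >= 5) = (P(X_1 >= 5))^3
= (4/8)^3 = (1/2)^3 = 1/8

1/8


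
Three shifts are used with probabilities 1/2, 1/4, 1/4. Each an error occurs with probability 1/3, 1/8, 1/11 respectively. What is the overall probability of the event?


P(A) = P(A|B1)P(B1) + P(A|B2)P(B2) + P(A|B3)P(B3)
= 1/3*1/2 + 1/8*1/4 + 1/11*1/4
= 1/6 + 1/32 + 1/44 = 233/1056

233/1056


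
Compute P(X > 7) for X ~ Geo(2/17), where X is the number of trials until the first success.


P(X > 7) = P(first 7 trials all fail) = (1-p)^7 = (15/17)^7 = 170859375/410338673

170859375/410338673


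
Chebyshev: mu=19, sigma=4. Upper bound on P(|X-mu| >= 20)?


k = 20/4 = 5
Chebyshev: P(|X-mu| >= k*sigma) <= 1/k^2 = 1/5^2 = 1/25

1/25


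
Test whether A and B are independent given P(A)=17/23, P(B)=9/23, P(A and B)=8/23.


P(A)*P(B) = 17/23*9/23 = 153/529
P(A∩B) = 8/23 != 153/529, so not independent

No, A and B are not independent


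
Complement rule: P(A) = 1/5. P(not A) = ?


P(A') = 1 - P(A) = 1 - 1/5 = 4/5

4/5


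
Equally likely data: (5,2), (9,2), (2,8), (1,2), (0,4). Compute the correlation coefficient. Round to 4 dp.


Cov(X,Y) = -3.0400, Var(X) = 10.6400, Var(Y) = 5.4400
rho = Cov/(sqrt(VarX)*sqrt(VarY)) = -0.3996

-0.3996


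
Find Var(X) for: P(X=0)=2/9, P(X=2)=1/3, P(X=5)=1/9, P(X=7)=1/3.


E[X] = 32/9, E[X^2] = 184/9
Var(X) = E[X^2] - (E[X])^2 = 184/9 - (32/9)^2 = 632/81

632/81


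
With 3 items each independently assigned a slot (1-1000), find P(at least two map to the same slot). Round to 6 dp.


P(all different) = prod((1000-i)/1000 for i=0..2) = 0.997002
P(at least one match) = 1 - 0.997002 = 0.002998

0.002998


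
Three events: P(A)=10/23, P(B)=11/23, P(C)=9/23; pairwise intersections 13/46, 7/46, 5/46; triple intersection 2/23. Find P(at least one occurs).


P(A∪B∪C) = P(A)+P(B)+P(C) - P(AB)-P(AC)-P(BC) + P(ABC)
= 10/23+11/23+9/23 - 13/46-7/46-5/46 + 2/23
= 39/46

39/46


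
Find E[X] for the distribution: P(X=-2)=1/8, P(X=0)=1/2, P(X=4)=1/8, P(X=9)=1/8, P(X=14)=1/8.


E[X] = sum(x * P(x))
= -2*1/8 + 0*1/2 + 4*1/8 + 9*1/8 + 14*1/8
= 25/8

25/8


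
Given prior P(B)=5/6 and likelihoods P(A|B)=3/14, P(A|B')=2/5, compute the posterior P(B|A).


P(A) = P(A|B)P(B) + P(A|B')P(B') = 3/14*5/6 + 2/5*1/6 = 103/420
P(B|A) = P(A|B)P(B)/P(A) = (5/28)/(103/420) = 75/103

75/103


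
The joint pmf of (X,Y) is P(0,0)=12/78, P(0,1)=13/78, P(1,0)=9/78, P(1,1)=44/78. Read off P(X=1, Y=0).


Read from table: P(X=1, Y=0) = 9/78 = 3/26

3/26


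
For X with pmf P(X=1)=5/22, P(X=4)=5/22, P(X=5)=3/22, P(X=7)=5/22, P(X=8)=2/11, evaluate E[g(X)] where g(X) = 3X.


E[3X] = sum(g(x)*P(x))
= 3*5/22 + 12*5/22 + 15*3/22 + 21*5/22 + 24*2/11
= 321/22

321/22


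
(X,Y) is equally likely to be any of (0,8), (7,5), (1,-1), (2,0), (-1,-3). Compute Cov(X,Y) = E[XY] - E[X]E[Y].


E[X]=9/5, E[Y]=9/5, E[XY]=37/5
Cov(X,Y) = E[XY] - E[X]E[Y] = 37/5 - 9/5*9/5 = 104/25

104/25


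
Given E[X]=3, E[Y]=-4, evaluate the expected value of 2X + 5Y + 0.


E[2X + 5Y + 0] = 2*E[X] + 5*E[Y] + 0
= (2)*(3) + (5)*(-4) + (0)
= 6 - 20 + 0 = -14

-14


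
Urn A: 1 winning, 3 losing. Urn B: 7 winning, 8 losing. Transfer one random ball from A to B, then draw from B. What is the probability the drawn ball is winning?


P(transfer winning) = 1/4; P(transfer losing) = 3/4
If winning transferred: Urn II has 8 winning of 16, so P(winning|winning moved) = 1/2
If losing transferred: Urn II has 7 winning of 16, so P(winning|losing moved) = 7/16
By total probability: P(winning) = 1/4*1/2 + 3/4*7/16 = 29/64

29/64


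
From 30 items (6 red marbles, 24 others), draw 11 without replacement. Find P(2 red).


P(X=2) = C(6,2)*C(24,9) / C(30,11)
= 15*1307504 / 54627300
= 19612560/54627300 = 14212/39585

14212/39585


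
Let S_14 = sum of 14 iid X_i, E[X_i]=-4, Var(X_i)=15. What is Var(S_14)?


By independence, Var(S_n) = n*Var(X_1) = 14*15 = 210

210


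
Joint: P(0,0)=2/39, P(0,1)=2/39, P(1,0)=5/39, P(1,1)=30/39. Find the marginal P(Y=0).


P(Y=0) = P(0,0)+P(1,0) = 2/39 + 5/39 = 7/39

7/39


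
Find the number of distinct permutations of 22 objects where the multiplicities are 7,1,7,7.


22! = 1124000727777607680000
Denominator: 7!=5040 * 1!=1 * 7!=5040 * 7!=5040
Coefficient = 1124000727777607680000 / 128024064000 = 8779605120

8779605120


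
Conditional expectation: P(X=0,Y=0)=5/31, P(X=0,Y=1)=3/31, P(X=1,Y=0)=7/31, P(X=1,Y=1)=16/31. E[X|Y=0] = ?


P(Y=0) = 12/31
E[X|Y=0] = (0*5 + 1*7)/12 = 7/12

7/12


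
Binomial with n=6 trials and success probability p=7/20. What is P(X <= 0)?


P(X<=0) = P(X=0)
= 4826809/64000000
= 4826809/64000000

4826809/64000000


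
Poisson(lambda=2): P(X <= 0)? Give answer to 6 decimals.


P(X<=0) = e^(-2)*2^0/0!
≈ 0.1353352832
≈ 0.135335

0.135335


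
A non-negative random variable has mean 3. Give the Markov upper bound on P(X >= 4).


Markov: P(X >= a) <= E[X]/a
P(X >= 4) <= 3/4

3/4


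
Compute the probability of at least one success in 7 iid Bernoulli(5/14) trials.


P(at least one) = 1 - P(none)
P(none) = (1 - 5/14)^7 = (9/14)^7 = 4782969/105413504
P(at least one) = 1 - 4782969/105413504 = 100630535/105413504

100630535/105413504


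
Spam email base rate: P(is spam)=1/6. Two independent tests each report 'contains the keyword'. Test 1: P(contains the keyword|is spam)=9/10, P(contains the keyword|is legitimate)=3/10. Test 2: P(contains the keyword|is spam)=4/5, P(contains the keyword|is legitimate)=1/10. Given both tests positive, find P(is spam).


After test 1: P(+) = 9/10*1/6 + 3/10*5/6 = 2/5
P(B|+) = (3/20)/(2/5) = 3/8
After test 2 (use post1 as new prior): P(+) = 4/5*3/8 + 1/10*5/8 = 29/80
P(B|+,+) = (3/10)/(29/80) = 24/29

24/29


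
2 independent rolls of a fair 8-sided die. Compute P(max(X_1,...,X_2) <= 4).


P(max <= 4) = P(all X_i <= 4) = (P(X_1 <= 4))^2
= (4/8)^2 = (1/2)^2 = 1/4

1/4


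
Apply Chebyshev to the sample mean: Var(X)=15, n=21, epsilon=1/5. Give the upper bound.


Var(Xbar) = Var(X)/n = 15/21
Chebyshev: P(|Xbar-mu| >= 1/5) <= Var(Xbar)/(1/5)^2 = (5/7)/(1/25) = 125/7
Bound exceeds 1, so trivial bound: 1

1


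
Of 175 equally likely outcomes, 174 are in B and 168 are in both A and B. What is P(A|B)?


P(A|B) = P(A∩B)/P(B) = (168/175)/(174/175) = 168/174 = 28/29

28/29


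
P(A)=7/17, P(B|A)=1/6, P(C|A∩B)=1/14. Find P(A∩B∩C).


P(A∩B∩C) = P(A) * P(B|A) * P(C|A∩B)
= 7/17 * 1/6 * 1/14
= 7/102 * 1/14 = 1/204

1/204


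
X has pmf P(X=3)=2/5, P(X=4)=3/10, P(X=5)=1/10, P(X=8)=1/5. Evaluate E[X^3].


E[X^3] = sum(x^3 * P(x))
= 27*2/5 + 64*3/10 + 125*1/10 + 512*1/5
= 1449/10

1449/10


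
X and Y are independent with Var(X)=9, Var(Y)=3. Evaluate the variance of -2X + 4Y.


Independence => Cov(X,Y)=0
Var(-2X + 4Y) = (-2)^2*Var(X) + 4^2*Var(Y)
= 4*9 + 16*3 = 84

84


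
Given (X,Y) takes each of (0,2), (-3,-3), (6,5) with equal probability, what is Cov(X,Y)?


E[X]=1, E[Y]=4/3, E[XY]=13
Cov(X,Y) = E[XY] - E[X]E[Y] = 13 - 1*4/3 = 35/3

35/3


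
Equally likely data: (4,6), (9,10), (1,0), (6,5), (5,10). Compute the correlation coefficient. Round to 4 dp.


Cov(X,Y) = 7.8000, Var(X) = 6.8000, Var(Y) = 13.7600
rho = Cov/(sqrt(VarX)*sqrt(VarY)) = 0.8064

0.8064


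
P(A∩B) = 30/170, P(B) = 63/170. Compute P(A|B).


P(A|B) = P(A∩B)/P(B) = (30/170)/(63/170) = 30/63 = 10/21

10/21


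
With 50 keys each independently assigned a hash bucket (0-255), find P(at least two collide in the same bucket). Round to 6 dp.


P(all different) = prod((256-i)/256 for i=0..49) = 0.005932
P(at least one match) = 1 - 0.005932 = 0.994068

0.994068


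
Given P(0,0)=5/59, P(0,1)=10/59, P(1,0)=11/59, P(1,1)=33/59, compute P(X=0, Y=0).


Read from table: P(X=0, Y=0) = 5/59

5/59


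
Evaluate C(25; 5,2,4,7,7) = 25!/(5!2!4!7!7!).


25! = 15511210043330985984000000
Denominator: 5!=120 * 2!=2 * 4!=24 * 7!=5040 * 7!=5040
Coefficient = 15511210043330985984000000 / 146313216000 = 106013731824000

106013731824000


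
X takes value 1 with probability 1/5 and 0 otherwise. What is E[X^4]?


For Bernoulli: X in {0,1}
E[X^4] = 0^4*(1-1/5) + 1^4*1/5 = 1/5

1/5


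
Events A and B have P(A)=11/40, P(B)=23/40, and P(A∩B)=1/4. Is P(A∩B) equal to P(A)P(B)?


P(A)*P(B) = 11/40*23/40 = 253/1600
P(A∩B) = 1/4 != 253/1600, so not independent

No, A and B are not independent


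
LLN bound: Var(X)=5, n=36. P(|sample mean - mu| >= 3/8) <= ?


Var(Xbar) = Var(X)/n = 5/36
Chebyshev: P(|Xbar-mu| >= 3/8) <= Var(Xbar)/(3/8)^2 = (5/36)/(9/64) = 80/81

80/81


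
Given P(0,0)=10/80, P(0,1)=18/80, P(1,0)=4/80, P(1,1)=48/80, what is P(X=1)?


P(X=1) = P(1,0)+P(1,1) = 4/80 + 48/80 = 52/80 = 13/20

13/20


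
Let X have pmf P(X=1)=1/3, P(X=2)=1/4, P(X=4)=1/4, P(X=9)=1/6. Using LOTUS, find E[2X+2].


E[2X+2] = sum(g(x)*P(x))
= 4*1/3 + 6*1/4 + 10*1/4 + 20*1/6
= 26/3

26/3


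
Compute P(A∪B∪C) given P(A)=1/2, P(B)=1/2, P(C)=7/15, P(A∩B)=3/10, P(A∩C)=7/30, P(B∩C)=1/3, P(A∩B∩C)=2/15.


P(A∪B∪C) = P(A)+P(B)+P(C) - P(AB)-P(AC)-P(BC) + P(ABC)
= 1/2+1/2+7/15 - 3/10-7/30-1/3 + 2/15
= 11/15

11/15


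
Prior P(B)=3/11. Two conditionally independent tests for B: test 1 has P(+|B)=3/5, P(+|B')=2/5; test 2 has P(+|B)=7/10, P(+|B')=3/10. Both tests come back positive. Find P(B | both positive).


After test 1: P(+) = 3/5*3/11 + 2/5*8/11 = 5/11
P(B|+) = (9/55)/(5/11) = 9/25
After test 2 (use post1 as new prior): P(+) = 7/10*9/25 + 3/10*16/25 = 111/250
P(B|+,+) = (63/250)/(111/250) = 21/37

21/37


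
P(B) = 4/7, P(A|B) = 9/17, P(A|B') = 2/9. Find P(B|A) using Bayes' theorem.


P(A) = P(A|B)P(B) + P(A|B')P(B') = 9/17*4/7 + 2/9*3/7 = 142/357
P(B|A) = P(A|B)P(B)/P(A) = (36/119)/(142/357) = 54/71

54/71


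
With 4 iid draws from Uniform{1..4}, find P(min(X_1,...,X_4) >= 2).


P(min >= 2) = P(all X_i >= 2) = (P(X_1 >= 2))^4
= (3/4)^4 = 81/256

81/256


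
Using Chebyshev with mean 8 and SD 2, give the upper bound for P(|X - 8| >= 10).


k = 10/2 = 5
Chebyshev: P(|X-mu| >= k*sigma) <= 1/k^2 = 1/5^2 = 1/25

1/25


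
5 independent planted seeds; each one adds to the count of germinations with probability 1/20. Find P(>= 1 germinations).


P(at least one) = 1 - P(none)
P(none) = (1 - 1/20)^5 = (19/20)^5 = 2476099/3200000
P(at least one) = 1 - 2476099/3200000 = 723901/3200000

723901/3200000


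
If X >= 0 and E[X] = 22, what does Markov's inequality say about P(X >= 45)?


Markov: P(X >= a) <= E[X]/a
P(X >= 45) <= 22/45

22/45


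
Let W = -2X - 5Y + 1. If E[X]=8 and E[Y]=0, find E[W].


E[-2X - 5Y + 1] = -2*E[X] - 5*E[Y] + 1
= (-2)*(8) + (-5)*(0) + (1)
= -16 + 0 + 1 = -15

-15


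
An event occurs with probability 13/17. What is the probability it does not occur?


P(A') = 1 - P(A) = 1 - 13/17 = 4/17

4/17


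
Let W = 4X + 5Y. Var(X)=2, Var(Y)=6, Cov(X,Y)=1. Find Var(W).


Var(4X + 5Y) = 4^2*Var(X) + 5^2*Var(Y) + 2*4*5*Cov(X,Y)
= 16*2 + 25*6 + 40*1
= 32 + 150 + 40 = 222

222


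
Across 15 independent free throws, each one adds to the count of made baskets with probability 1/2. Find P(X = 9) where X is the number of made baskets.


P(X=9) = C(15,9) * p^9 * (1-p)^6
= 5005 * 1/512 * 1/64
= 5005/32768

5005/32768


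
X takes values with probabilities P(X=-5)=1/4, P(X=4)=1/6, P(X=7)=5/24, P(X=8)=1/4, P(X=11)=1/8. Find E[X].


E[X] = sum(x * P(x))
= -5*1/4 + 4*1/6 + 7*5/24 + 8*1/4 + 11*1/8
= 17/4

17/4


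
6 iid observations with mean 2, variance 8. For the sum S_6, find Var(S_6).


By independence, Var(S_n) = n*Var(X_1) = 6*8 = 48

48


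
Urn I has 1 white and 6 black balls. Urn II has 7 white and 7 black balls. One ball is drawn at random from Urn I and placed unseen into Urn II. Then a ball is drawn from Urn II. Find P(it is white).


P(transfer white) = 1/7; P(transfer black) = 6/7
If white transferred: Urn II has 8 white of 15, so P(white|white moved) = 8/15
If black transferred: Urn II has 7 white of 15, so P(white|black moved) = 7/15
By total probability: P(white) = 1/7*8/15 + 6/7*7/15 = 10/21

10/21


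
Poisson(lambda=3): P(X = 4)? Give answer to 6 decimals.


P(X=4) = e^(-3) * 3^4 / 4!
≈ 0.04978706837 * 81 / 24
≈ 0.168031

0.168031


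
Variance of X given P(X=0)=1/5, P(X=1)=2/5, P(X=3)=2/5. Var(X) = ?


E[X] = 8/5, E[X^2] = 4
Var(X) = E[X^2] - (E[X])^2 = 4 - (8/5)^2 = 36/25

36/25


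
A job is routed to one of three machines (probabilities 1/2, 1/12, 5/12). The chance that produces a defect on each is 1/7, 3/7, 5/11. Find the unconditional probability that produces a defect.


P(A) = P(A|B1)P(B1) + P(A|B2)P(B2) + P(A|B3)P(B3)
= 1/7*1/2 + 3/7*1/12 + 5/11*5/12
= 1/14 + 1/28 + 25/132 = 137/462

137/462


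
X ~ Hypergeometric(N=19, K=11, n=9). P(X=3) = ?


P(X=3) = C(11,3)*C(8,6) / C(19,9)
= 165*28 / 92378
= 4620/92378 = 210/4199

210/4199


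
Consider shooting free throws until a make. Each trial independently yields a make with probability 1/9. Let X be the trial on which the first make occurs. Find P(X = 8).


P(X=8) = (1-p)^7 * p = (8/9)^7 * 1/9
= 2097152/4782969 * 1/9 = 2097152/43046721

2097152/43046721


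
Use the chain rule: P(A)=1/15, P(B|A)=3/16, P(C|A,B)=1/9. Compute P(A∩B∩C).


P(A∩B∩C) = P(A) * P(B|A) * P(C|A∩B)
= 1/15 * 3/16 * 1/9
= 1/80 * 1/9 = 1/720

1/720


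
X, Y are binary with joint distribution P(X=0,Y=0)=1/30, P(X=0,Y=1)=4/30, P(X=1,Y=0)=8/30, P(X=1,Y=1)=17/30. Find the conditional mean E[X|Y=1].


P(Y=1) = 21/30
E[X|Y=1] = (0*4 + 1*17)/21 = 17/21

17/21


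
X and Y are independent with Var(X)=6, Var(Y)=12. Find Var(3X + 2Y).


Independence => Cov(X,Y)=0
Var(3X + 2Y) = 3^2*Var(X) + 2^2*Var(Y)
= 9*6 + 4*12 = 102

102


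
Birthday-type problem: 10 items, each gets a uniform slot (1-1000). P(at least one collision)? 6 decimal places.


P(all different) = prod((1000-i)/1000 for i=0..9) = 0.955861
P(at least one match) = 1 - 0.955861 = 0.044139

0.044139


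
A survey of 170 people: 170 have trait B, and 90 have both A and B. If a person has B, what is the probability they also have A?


P(A|B) = P(A∩B)/P(B) = (90/170)/(170/170) = 90/170 = 9/17

9/17


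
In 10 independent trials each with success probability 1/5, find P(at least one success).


P(at least one) = 1 - P(none)
P(none) = (1 - 1/5)^10 = (4/5)^10 = 1048576/9765625
P(at least one) = 1 - 1048576/9765625 = 8717049/9765625

8717049/9765625


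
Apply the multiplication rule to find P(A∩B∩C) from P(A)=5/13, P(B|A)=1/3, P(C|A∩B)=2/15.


P(A∩B∩C) = P(A) * P(B|A) * P(C|A∩B)
= 5/13 * 1/3 * 2/15
= 5/39 * 2/15 = 2/117

2/117


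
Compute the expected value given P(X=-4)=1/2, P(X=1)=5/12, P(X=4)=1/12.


E[X] = sum(x * P(x))
= -4*1/2 + 1*5/12 + 4*1/12
= -5/4

-5/4


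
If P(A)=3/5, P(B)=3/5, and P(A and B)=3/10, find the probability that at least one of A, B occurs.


P(A∪B) = P(A) + P(B) - P(A∩B)
= 3/5 + 3/5 - 3/10 = 9/10

9/10


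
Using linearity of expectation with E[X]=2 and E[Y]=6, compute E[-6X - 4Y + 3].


E[-6X - 4Y + 3] = -6*E[X] - 4*E[Y] + 3
= (-6)*(2) + (-4)*(6) + (3)
= -12 - 24 + 3 = -33

-33


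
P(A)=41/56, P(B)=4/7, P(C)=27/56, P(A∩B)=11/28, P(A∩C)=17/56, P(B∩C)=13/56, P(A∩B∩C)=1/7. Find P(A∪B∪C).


P(A∪B∪C) = P(A)+P(B)+P(C) - P(AB)-P(AC)-P(BC) + P(ABC)
= 41/56+4/7+27/56 - 11/28-17/56-13/56 + 1/7
= 1

1


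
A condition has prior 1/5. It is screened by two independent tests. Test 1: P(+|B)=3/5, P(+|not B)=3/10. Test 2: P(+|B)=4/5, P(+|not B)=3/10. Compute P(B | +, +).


After test 1: P(+) = 3/5*1/5 + 3/10*4/5 = 9/25
P(B|+) = (3/25)/(9/25) = 1/3
After test 2 (use post1 as new prior): P(+) = 4/5*1/3 + 3/10*2/3 = 7/15
P(B|+,+) = (4/15)/(7/15) = 4/7

4/7


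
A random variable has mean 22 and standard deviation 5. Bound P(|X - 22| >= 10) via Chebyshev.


k = 10/5 = 2
Chebyshev: P(|X-mu| >= k*sigma) <= 1/k^2 = 1/2^2 = 1/4

1/4


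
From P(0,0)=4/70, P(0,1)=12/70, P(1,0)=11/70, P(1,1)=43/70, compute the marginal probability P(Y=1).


P(Y=1) = P(0,1)+P(1,1) = 12/70 + 43/70 = 55/70 = 11/14

11/14


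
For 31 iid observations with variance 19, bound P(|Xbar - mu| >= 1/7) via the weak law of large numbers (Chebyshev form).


Var(Xbar) = Var(X)/n = 19/31
Chebyshev: P(|Xbar-mu| >= 1/7) <= Var(Xbar)/(1/7)^2 = (19/31)/(1/49) = 931/31
Bound exceeds 1, so trivial bound: 1

1


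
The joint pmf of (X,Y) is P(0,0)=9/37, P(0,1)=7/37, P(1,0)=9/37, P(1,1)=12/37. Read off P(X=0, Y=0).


Read from table: P(X=0, Y=0) = 9/37

9/37


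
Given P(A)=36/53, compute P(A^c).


P(A') = 1 - P(A) = 1 - 36/53 = 17/53

17/53


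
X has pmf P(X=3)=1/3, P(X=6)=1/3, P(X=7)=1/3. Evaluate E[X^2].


E[X^2] = sum(x^2 * P(x))
= 9*1/3 + 36*1/3 + 49*1/3
= 94/3

94/3


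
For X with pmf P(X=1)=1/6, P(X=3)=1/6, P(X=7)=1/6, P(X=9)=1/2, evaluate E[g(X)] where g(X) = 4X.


E[4X] = sum(g(x)*P(x))
= 4*1/6 + 12*1/6 + 28*1/6 + 36*1/2
= 76/3

76/3


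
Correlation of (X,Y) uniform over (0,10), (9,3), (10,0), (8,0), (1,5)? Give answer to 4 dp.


Cov(X,Y) = -13.7600, Var(X) = 17.8400, Var(Y) = 13.8400
rho = Cov/(sqrt(VarX)*sqrt(VarY)) = -0.8757

-0.8757


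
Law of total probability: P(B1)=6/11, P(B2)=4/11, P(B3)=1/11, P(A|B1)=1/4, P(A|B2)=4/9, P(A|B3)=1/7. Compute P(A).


P(A) = P(A|B1)P(B1) + P(A|B2)P(B2) + P(A|B3)P(B3)
= 1/4*6/11 + 4/9*4/11 + 1/7*1/11
= 3/22 + 16/99 + 1/77 = 431/1386

431/1386


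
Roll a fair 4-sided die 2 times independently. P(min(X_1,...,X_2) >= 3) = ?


P(min >= 3) = P(all X_i >= 3) = (P(X_1 >= 3))^2
= (2/4)^2 = (1/2)^2 = 1/4

1/4


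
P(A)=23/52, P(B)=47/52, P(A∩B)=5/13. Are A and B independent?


P(A)*P(B) = 23/52*47/52 = 1081/2704
P(A∩B) = 5/13 != 1081/2704, so not independent

No, A and B are not independent


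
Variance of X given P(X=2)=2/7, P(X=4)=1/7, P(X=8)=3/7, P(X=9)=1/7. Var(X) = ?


E[X] = 41/7, E[X^2] = 297/7
Var(X) = E[X^2] - (E[X])^2 = 297/7 - (41/7)^2 = 398/49

398/49


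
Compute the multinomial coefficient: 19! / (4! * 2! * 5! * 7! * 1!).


19! = 121645100408832000
Denominator: 4!=24 * 2!=2 * 5!=120 * 7!=5040 * 1!=1
Coefficient = 121645100408832000 / 29030400 = 4190266080

4190266080


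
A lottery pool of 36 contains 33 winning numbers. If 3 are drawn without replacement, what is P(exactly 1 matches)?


P(X=1) = C(33,1)*C(3,2) / C(36,3)
= 33*3 / 7140
= 99/7140 = 33/2380

33/2380


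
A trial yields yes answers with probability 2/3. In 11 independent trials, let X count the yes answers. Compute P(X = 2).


P(X=2) = C(11,2) * p^2 * (1-p)^9
= 55 * 4/9 * 1/19683
= 220/177147

220/177147


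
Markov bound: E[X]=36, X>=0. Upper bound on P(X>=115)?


Markov: P(X >= a) <= E[X]/a
P(X >= 115) <= 36/115

36/115


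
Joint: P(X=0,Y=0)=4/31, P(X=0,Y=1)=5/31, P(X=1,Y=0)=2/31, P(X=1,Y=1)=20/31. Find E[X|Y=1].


P(Y=1) = 25/31
E[X|Y=1] = (0*5 + 1*20)/25 = 20/25 = 4/5

4/5


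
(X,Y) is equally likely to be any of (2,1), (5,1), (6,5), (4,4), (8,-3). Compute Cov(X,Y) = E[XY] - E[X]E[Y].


E[X]=5, E[Y]=8/5, E[XY]=29/5
Cov(X,Y) = E[XY] - E[X]E[Y] = 29/5 - 5*8/5 = -11/5

-11/5


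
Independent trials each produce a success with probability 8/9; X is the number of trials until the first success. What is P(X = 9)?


P(X=9) = (1-p)^8 * p = (1/9)^8 * 8/9
= 1/43046721 * 8/9 = 8/387420489

8/387420489


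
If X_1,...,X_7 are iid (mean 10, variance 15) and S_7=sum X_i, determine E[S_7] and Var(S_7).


E[S_n] = n*mu = 7*10 = 70
Var(S_n) = n*sigma^2 = 7*15 = 105

E[S_7]=70, Var(S_7)=105


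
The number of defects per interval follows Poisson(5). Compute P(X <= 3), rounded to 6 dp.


P(X<=3) = e^(-5)*5^0/0! + e^(-5)*5^1/1! + e^(-5)*5^2/2! + e^(-5)*5^3/3!
≈ 0.0067379470 + 0.0336897350 + 0.0842243375 + 0.1403738958
= 0.2650259153
≈ 0.265026

0.265026


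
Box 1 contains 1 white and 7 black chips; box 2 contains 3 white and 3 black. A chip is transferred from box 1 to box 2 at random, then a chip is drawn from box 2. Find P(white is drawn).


P(transfer white) = 1/8; P(transfer black) = 7/8
If white transferred: Urn II has 4 white of 7, so P(white|white moved) = 4/7
If black transferred: Urn II has 3 white of 7, so P(white|black moved) = 3/7
By total probability: P(white) = 1/8*4/7 + 7/8*3/7 = 25/56

25/56


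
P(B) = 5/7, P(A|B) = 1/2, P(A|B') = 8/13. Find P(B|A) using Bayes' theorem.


P(A) = P(A|B)P(B) + P(A|B')P(B') = 1/2*5/7 + 8/13*2/7 = 97/182
P(B|A) = P(A|B)P(B)/P(A) = (5/14)/(97/182) = 65/97

65/97


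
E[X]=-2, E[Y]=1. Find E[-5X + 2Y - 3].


E[-5X + 2Y - 3] = -5*E[X] + 2*E[Y] - 3
= (-5)*(-2) + (2)*(1) + (-3)
= 10 + 2 - 3 = 9

9


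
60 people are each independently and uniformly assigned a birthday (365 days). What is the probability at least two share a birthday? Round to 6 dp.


P(all different) = prod((365-i)/365 for i=0..59) = 0.005877
P(at least one match) = 1 - 0.005877 = 0.994123

0.994123


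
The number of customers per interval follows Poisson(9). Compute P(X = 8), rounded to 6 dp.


P(X=8) = e^(-9) * 9^8 / 8!
≈ 0.0001234098041 * 43046721 / 40320
≈ 0.131756

0.131756


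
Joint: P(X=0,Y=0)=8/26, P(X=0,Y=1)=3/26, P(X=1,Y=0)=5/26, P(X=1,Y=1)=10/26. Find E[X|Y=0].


P(Y=0) = 13/26
E[X|Y=0] = (0*8 + 1*5)/13 = 5/13

5/13


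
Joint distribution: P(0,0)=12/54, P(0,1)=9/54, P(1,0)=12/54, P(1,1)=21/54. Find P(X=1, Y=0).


Read from table: P(X=1, Y=0) = 12/54 = 2/9

2/9


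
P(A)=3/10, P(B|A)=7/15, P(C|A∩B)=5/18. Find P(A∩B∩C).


P(A∩B∩C) = P(A) * P(B|A) * P(C|A∩B)
= 3/10 * 7/15 * 5/18
= 7/50 * 5/18 = 7/180

7/180


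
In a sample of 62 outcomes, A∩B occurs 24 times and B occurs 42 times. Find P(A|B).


P(A|B) = P(A∩B)/P(B) = (24/62)/(42/62) = 24/42 = 4/7

4/7


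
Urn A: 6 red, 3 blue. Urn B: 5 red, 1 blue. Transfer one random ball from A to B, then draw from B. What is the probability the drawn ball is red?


P(transfer red) = 6/9 = 2/3; P(transfer blue) = 1/3
If red transferred: Urn II has 6 red of 7, so P(red|red moved) = 6/7
If blue transferred: Urn II has 5 red of 7, so P(red|blue moved) = 5/7
By total probability: P(red) = 2/3*6/7 + 1/3*5/7 = 17/21

17/21


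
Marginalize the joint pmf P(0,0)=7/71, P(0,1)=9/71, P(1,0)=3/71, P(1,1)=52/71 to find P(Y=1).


P(Y=1) = P(0,1)+P(1,1) = 9/71 + 52/71 = 61/71

61/71


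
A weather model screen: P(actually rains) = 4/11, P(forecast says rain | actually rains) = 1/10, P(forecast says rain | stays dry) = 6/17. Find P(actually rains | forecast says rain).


P(A) = P(A|B)P(B) + P(A|B')P(B') = 1/10*4/11 + 6/17*7/11 = 244/935
P(B|A) = P(A|B)P(B)/P(A) = (2/55)/(244/935) = 17/122

17/122


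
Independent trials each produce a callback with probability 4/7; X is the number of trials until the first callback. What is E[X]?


For geometric (trials until first success), E[X] = 1/p = 1/(4/7) = 7/4

7/4


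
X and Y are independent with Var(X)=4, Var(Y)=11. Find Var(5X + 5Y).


Independence => Cov(X,Y)=0
Var(5X + 5Y) = 5^2*Var(X) + 5^2*Var(Y)
= 25*4 + 25*11 = 375

375


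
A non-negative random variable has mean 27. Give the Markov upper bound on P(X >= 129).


Markov: P(X >= a) <= E[X]/a
P(X >= 129) <= 27/129 = 9/43

9/43


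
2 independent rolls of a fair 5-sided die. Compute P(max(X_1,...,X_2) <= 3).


P(max <= 3) = P(all X_i <= 3) = (P(X_1 <= 3))^2
= (3/5)^2 = 9/25

9/25


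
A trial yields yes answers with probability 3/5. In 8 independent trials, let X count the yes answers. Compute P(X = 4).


P(X=4) = C(8,4) * p^4 * (1-p)^4
= 70 * 81/625 * 16/625
= 18144/78125

18144/78125


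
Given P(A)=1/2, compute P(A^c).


P(A') = 1 - P(A) = 1 - 1/2 = 1/2

1/2


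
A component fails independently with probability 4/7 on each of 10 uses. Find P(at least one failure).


P(at least one) = 1 - P(none)
P(none) = (1 - 4/7)^10 = (3/7)^10 = 59049/282475249
P(at least one) = 1 - 59049/282475249 = 282416200/282475249

282416200/282475249


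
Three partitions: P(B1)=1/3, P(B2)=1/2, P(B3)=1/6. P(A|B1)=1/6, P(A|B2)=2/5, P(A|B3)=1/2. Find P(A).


P(A) = P(A|B1)P(B1) + P(A|B2)P(B2) + P(A|B3)P(B3)
= 1/6*1/3 + 2/5*1/2 + 1/2*1/6
= 1/18 + 1/5 + 1/12 = 61/180

61/180


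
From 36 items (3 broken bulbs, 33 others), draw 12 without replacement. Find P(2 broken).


P(X=2) = C(3,2)*C(33,10) / C(36,12)
= 3*92561040 / 1251677700
= 277683120/1251677700 = 132/595

132/595


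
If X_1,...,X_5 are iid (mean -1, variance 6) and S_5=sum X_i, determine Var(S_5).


By independence, Var(S_n) = n*Var(X_1) = 5*6 = 30

30


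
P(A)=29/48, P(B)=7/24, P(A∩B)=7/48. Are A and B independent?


P(A)*P(B) = 29/48*7/24 = 203/1152
P(A∩B) = 7/48 != 203/1152, so not independent

No, A and B are not independent


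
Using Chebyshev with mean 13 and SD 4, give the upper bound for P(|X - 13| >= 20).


k = 20/4 = 5
Chebyshev: P(|X-mu| >= k*sigma) <= 1/k^2 = 1/5^2 = 1/25

1/25


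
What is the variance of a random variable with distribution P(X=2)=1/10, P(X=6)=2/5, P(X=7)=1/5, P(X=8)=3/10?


E[X] = 32/5, E[X^2] = 219/5
Var(X) = E[X^2] - (E[X])^2 = 219/5 - (32/5)^2 = 71/25

71/25


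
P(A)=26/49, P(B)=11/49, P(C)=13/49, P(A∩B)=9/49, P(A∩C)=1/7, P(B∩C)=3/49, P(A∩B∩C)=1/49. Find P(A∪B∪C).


P(A∪B∪C) = P(A)+P(B)+P(C) - P(AB)-P(AC)-P(BC) + P(ABC)
= 26/49+11/49+13/49 - 9/49-1/7-3/49 + 1/49
= 32/49

32/49


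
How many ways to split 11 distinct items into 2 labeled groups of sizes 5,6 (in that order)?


11! = 39916800
Denominator: 5!=120 * 6!=720
Coefficient = 39916800 / 86400 = 462

462


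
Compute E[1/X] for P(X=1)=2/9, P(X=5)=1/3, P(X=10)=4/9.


E[1/X] = sum(g(x)*P(x))
= 1*2/9 + 1/5*1/3 + 1/10*4/9
= 1/3

1/3


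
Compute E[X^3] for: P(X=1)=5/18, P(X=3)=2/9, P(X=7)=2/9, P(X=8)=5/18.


E[X^3] = sum(x^3 * P(x))
= 1*5/18 + 27*2/9 + 343*2/9 + 512*5/18
= 4045/18

4045/18


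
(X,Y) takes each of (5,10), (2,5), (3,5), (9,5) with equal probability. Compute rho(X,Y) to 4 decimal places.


Cov(X,Y) = 0.3125, Var(X) = 7.1875, Var(Y) = 4.6875
rho = Cov/(sqrt(VarX)*sqrt(VarY)) = 0.0538

0.0538


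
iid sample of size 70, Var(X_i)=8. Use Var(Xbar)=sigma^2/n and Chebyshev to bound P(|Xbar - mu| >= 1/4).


Var(Xbar) = Var(X)/n = 8/70
Chebyshev: P(|Xbar-mu| >= 1/4) <= Var(Xbar)/(1/4)^2 = (4/35)/(1/16) = 64/35
Bound exceeds 1, so trivial bound: 1

1


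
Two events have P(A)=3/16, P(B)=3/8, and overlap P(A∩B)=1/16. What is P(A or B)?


P(A∪B) = P(A) + P(B) - P(A∩B)
= 3/16 + 3/8 - 1/16 = 1/2

1/2
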